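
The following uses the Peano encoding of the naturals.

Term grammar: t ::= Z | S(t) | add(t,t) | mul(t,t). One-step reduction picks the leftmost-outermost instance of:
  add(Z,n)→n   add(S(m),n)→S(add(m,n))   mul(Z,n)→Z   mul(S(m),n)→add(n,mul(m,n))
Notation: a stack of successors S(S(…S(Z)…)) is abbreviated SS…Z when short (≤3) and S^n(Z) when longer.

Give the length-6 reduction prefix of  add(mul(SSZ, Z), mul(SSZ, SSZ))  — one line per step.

Answer: after 6 steps: mul(SSZ, SSZ)

Reduction:
  start: add(mul(SSZ, Z), mul(SSZ, SSZ))
  [1] add(add(Z, mul(SZ, Z)), mul(SSZ, SSZ))
  [2] add(mul(SZ, Z), mul(SSZ, SSZ))
  [3] add(add(Z, mul(Z, Z)), mul(SSZ, SSZ))
  [4] add(mul(Z, Z), mul(SSZ, SSZ))
  [5] add(Z, mul(SSZ, SSZ))
  [6] mul(SSZ, SSZ)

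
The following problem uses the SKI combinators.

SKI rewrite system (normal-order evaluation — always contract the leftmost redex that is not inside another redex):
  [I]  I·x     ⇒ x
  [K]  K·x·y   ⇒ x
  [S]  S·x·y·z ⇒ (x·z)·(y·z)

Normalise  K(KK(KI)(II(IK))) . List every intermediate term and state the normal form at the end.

Answer: normal form = K(KK)  (in 4 steps)

Reduction:
  start: K(KK(KI)(II(IK)))
  step 1: K(K(II(IK)))
  step 2: K(K(I(IK)))
  step 3: K(K(IK))
  step 4: K(KK)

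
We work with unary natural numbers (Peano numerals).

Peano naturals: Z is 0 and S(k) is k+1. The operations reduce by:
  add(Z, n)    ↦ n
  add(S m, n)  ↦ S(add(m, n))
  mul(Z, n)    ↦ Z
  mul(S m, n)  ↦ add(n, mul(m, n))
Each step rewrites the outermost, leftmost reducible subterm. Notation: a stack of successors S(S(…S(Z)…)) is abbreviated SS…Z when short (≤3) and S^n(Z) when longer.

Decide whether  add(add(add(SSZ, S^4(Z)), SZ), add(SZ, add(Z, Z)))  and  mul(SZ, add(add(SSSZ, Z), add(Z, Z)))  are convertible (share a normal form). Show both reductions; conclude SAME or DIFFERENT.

Term A:
  start: add(add(add(SSZ, S^4(Z)), SZ), add(SZ, add(Z, Z)))
  →1  add(add(S(add(SZ, S^4(Z))), SZ), add(SZ, add(Z, Z)))
  →2  add(S(add(add(SZ, S^4(Z)), SZ)), add(SZ, add(Z, Z)))
  →3  S(add(add(add(SZ, S^4(Z)), SZ), add(SZ, add(Z, Z))))
  →4  S(add(add(S(add(Z, S^4(Z))), SZ), add(SZ, add(Z, Z))))
  →5  S(add(S(add(add(Z, S^4(Z)), SZ)), add(SZ, add(Z, Z))))
  →6  S(S(add(add(add(Z, S^4(Z)), SZ), add(SZ, add(Z, Z)))))
  →7  S(S(add(add(S^4(Z), SZ), add(SZ, add(Z, Z)))))
  →8  S(S(add(S(add(SSSZ, SZ)), add(SZ, add(Z, Z)))))
  →9  S(S(S(add(add(SSSZ, SZ), add(SZ, add(Z, Z))))))
  →10  S(S(S(add(S(add(SSZ, SZ)), add(SZ, add(Z, Z))))))
  →11  S(S(S(S(add(add(SSZ, SZ), add(SZ, add(Z, Z)))))))
  →12  S(S(S(S(add(S(add(SZ, SZ)), add(SZ, add(Z, Z)))))))
  →13  S(S(S(S(S(add(add(SZ, SZ), add(SZ, add(Z, Z))))))))
  →14  S(S(S(S(S(add(S(add(Z, SZ)), add(SZ, add(Z, Z))))))))
  →15  S(S(S(S(S(S(add(add(Z, SZ), add(SZ, add(Z, Z)))))))))
  →16  S(S(S(S(S(S(add(SZ, add(SZ, add(Z, Z)))))))))
  →17  S(S(S(S(S(S(S(add(Z, add(SZ, add(Z, Z))))))))))
  →18  S(S(S(S(S(S(S(add(SZ, add(Z, Z)))))))))
  →19  S(S(S(S(S(S(S(S(add(Z, add(Z, Z))))))))))
  →20  S(S(S(S(S(S(S(S(add(Z, Z)))))))))
  →21  S^8(Z)

Term B:
  start: mul(SZ, add(add(SSSZ, Z), add(Z, Z)))
  →1  add(add(add(SSSZ, Z), add(Z, Z)), mul(Z, add(add(SSSZ, Z), add(Z, Z))))
  →2  add(add(S(add(SSZ, Z)), add(Z, Z)), mul(Z, add(add(SSSZ, Z), add(Z, Z))))
  →3  add(S(add(add(SSZ, Z), add(Z, Z))), mul(Z, add(add(SSSZ, Z), add(Z, Z))))
  →4  S(add(add(add(SSZ, Z), add(Z, Z)), mul(Z, add(add(SSSZ, Z), add(Z, Z)))))
  →5  S(add(add(S(add(SZ, Z)), add(Z, Z)), mul(Z, add(add(SSSZ, Z), add(Z, Z)))))
  →6  S(add(S(add(add(SZ, Z), add(Z, Z))), mul(Z, add(add(SSSZ, Z), add(Z, Z)))))
  →7  S(S(add(add(add(SZ, Z), add(Z, Z)), mul(Z, add(add(SSSZ, Z), add(Z, Z))))))
  →8  S(S(add(add(S(add(Z, Z)), add(Z, Z)), mul(Z, add(add(SSSZ, Z), add(Z, Z))))))
  →9  S(S(add(S(add(add(Z, Z), add(Z, Z))), mul(Z, add(add(SSSZ, Z), add(Z, Z))))))
  →10  S(S(S(add(add(add(Z, Z), add(Z, Z)), mul(Z, add(add(SSSZ, Z), add(Z, Z)))))))
  →11  S(S(S(add(add(Z, add(Z, Z)), mul(Z, add(add(SSSZ, Z), add(Z, Z)))))))
  →12  S(S(S(add(add(Z, Z), mul(Z, add(add(SSSZ, Z), add(Z, Z)))))))
  →13  S(S(S(add(Z, mul(Z, add(add(SSSZ, Z), add(Z, Z)))))))
  →14  S(S(S(mul(Z, add(add(SSSZ, Z), add(Z, Z))))))
  →15  SSSZ

Answer: DIFFERENT — A ⇓ S^8(Z), B ⇓ SSSZ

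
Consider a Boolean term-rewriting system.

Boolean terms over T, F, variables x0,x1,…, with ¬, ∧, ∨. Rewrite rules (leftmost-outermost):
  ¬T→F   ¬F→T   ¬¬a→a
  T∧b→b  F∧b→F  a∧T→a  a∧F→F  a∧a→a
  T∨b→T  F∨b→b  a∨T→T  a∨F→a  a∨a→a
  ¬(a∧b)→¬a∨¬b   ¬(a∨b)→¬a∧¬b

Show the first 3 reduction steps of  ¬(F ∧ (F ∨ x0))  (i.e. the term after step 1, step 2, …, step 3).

Answer: after 3 steps: T

Reduction:
  start: ¬(F ∧ (F ∨ x0))
  step 1: ¬F ∨ ¬(F ∨ x0)
  step 2: T ∨ ¬(F ∨ x0)
  step 3: T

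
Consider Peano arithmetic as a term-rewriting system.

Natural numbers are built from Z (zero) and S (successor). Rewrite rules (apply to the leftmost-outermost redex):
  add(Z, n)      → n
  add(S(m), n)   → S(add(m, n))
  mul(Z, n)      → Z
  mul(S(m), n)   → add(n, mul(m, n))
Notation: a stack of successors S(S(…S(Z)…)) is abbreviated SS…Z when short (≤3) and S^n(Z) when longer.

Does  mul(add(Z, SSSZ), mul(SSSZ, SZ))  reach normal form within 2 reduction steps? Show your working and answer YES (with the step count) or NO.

  start: mul(add(Z, SSSZ), mul(SSSZ, SZ))
  →1  mul(SSSZ, mul(SSSZ, SZ))
  →2  add(mul(SSSZ, SZ), mul(SSZ, mul(SSSZ, SZ)))

Answer: NO — after 2 steps the term is add(mul(SSSZ, SZ), mul(SSZ, mul(SSSZ, SZ))), not yet normal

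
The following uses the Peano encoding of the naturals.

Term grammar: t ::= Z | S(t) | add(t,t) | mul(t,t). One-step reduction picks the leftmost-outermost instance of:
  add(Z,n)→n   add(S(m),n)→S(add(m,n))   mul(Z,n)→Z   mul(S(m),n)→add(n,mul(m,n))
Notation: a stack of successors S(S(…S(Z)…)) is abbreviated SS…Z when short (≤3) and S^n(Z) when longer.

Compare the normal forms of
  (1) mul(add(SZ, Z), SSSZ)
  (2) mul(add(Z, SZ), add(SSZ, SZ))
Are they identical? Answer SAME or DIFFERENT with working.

Answer: SAME — A ⇓ SSSZ, B ⇓ SSSZ

Working:
Term A:
  start: mul(add(SZ, Z), SSSZ)
  [1] mul(S(add(Z, Z)), SSSZ)
  [2] add(SSSZ, mul(add(Z, Z), SSSZ))
  [3] S(add(SSZ, mul(add(Z, Z), SSSZ)))
  [4] S(S(add(SZ, mul(add(Z, Z), SSSZ))))
  [5] S(S(S(add(Z, mul(add(Z, Z), SSSZ)))))
  [6] S(S(S(mul(add(Z, Z), SSSZ))))
  [7] S(S(S(mul(Z, SSSZ))))
  [8] SSSZ

Term B:
  start: mul(add(Z, SZ), add(SSZ, SZ))
  [1] mul(SZ, add(SSZ, SZ))
  [2] add(add(SSZ, SZ), mul(Z, add(SSZ, SZ)))
  [3] add(S(add(SZ, SZ)), mul(Z, add(SSZ, SZ)))
  [4] S(add(add(SZ, SZ), mul(Z, add(SSZ, SZ))))
  [5] S(add(S(add(Z, SZ)), mul(Z, add(SSZ, SZ))))
  [6] S(S(add(add(Z, SZ), mul(Z, add(SSZ, SZ)))))
  [7] S(S(add(SZ, mul(Z, add(SSZ, SZ)))))
  [8] S(S(S(add(Z, mul(Z, add(SSZ, SZ))))))
  [9] S(S(S(mul(Z, add(SSZ, SZ)))))
  [10] SSSZ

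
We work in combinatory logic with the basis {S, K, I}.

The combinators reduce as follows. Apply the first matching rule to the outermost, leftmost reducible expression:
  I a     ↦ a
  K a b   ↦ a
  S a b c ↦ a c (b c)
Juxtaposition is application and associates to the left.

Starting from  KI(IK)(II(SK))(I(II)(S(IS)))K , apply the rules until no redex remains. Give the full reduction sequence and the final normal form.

  start: KI(IK)(II(SK))(I(II)(S(IS)))K
  [1] I(II(SK))(I(II)(S(IS)))K
  [2] II(SK)(I(II)(S(IS)))K
  [3] I(SK)(I(II)(S(IS)))K
  [4] SK(I(II)(S(IS)))K
  [5] KK(I(II)(S(IS))K)
  [6] K

Answer: normal form = K  (in 6 steps)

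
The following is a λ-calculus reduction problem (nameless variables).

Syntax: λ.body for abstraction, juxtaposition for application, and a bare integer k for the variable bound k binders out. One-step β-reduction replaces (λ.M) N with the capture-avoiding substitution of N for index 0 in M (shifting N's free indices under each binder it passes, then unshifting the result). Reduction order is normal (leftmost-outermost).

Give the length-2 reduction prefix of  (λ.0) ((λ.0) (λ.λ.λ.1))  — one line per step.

  start: (λ.0) ((λ.0) (λ.λ.λ.1))
  →1  (λ.0) (λ.λ.λ.1)
  →2  λ.λ.λ.1

Answer: after 2 steps: λ.λ.λ.1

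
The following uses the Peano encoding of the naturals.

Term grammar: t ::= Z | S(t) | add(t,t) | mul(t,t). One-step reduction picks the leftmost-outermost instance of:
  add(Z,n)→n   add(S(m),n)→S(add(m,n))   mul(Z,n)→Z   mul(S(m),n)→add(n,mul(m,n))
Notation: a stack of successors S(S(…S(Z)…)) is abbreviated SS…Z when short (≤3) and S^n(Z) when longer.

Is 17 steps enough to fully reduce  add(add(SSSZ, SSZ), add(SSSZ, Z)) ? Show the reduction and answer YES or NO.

  start: add(add(SSSZ, SSZ), add(SSSZ, Z))
  step 1: add(S(add(SSZ, SSZ)), add(SSSZ, Z))
  step 2: S(add(add(SSZ, SSZ), add(SSSZ, Z)))
  step 3: S(add(S(add(SZ, SSZ)), add(SSSZ, Z)))
  step 4: S(S(add(add(SZ, SSZ), add(SSSZ, Z))))
  step 5: S(S(add(S(add(Z, SSZ)), add(SSSZ, Z))))
  step 6: S(S(S(add(add(Z, SSZ), add(SSSZ, Z)))))
  step 7: S(S(S(add(SSZ, add(SSSZ, Z)))))
  step 8: S(S(S(S(add(SZ, add(SSSZ, Z))))))
  step 9: S(S(S(S(S(add(Z, add(SSSZ, Z)))))))
  step 10: S(S(S(S(S(add(SSSZ, Z))))))
  step 11: S(S(S(S(S(S(add(SSZ, Z)))))))
  step 12: S(S(S(S(S(S(S(add(SZ, Z))))))))
  step 13: S(S(S(S(S(S(S(S(add(Z, Z)))))))))
  step 14: S^8(Z)

Answer: YES — reaches normal form S^8(Z) in 14 ≤ 17 steps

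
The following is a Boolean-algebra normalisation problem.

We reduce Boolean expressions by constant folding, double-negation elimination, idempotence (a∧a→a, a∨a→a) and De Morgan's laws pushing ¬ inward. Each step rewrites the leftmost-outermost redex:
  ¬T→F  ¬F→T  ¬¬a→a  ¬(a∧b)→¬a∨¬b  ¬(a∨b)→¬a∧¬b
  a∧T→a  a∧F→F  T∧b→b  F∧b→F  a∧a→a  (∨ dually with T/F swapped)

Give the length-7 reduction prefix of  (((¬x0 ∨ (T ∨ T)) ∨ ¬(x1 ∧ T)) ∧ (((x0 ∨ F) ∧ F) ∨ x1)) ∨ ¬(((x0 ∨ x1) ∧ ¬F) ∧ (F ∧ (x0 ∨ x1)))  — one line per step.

Answer: after 7 steps: x1 ∨ (¬((x0 ∨ x1) ∧ ¬F) ∨ ¬(F ∧ (x0 ∨ x1)))

Working:
  start: (((¬x0 ∨ (T ∨ T)) ∨ ¬(x1 ∧ T)) ∧ (((x0 ∨ F) ∧ F) ∨ x1)) ∨ ¬(((x0 ∨ x1) ∧ ¬F) ∧ (F ∧ (x0 ∨ x1)))
  step 1: (((¬x0 ∨ T) ∨ ¬(x1 ∧ T)) ∧ (((x0 ∨ F) ∧ F) ∨ x1)) ∨ ¬(((x0 ∨ x1) ∧ ¬F) ∧ (F ∧ (x0 ∨ x1)))
  step 2: ((T ∨ ¬(x1 ∧ T)) ∧ (((x0 ∨ F) ∧ F) ∨ x1)) ∨ ¬(((x0 ∨ x1) ∧ ¬F) ∧ (F ∧ (x0 ∨ x1)))
  step 3: (T ∧ (((x0 ∨ F) ∧ F) ∨ x1)) ∨ ¬(((x0 ∨ x1) ∧ ¬F) ∧ (F ∧ (x0 ∨ x1)))
  step 4: (((x0 ∨ F) ∧ F) ∨ x1) ∨ ¬(((x0 ∨ x1) ∧ ¬F) ∧ (F ∧ (x0 ∨ x1)))
  step 5: (F ∨ x1) ∨ ¬(((x0 ∨ x1) ∧ ¬F) ∧ (F ∧ (x0 ∨ x1)))
  step 6: x1 ∨ ¬(((x0 ∨ x1) ∧ ¬F) ∧ (F ∧ (x0 ∨ x1)))
  step 7: x1 ∨ (¬((x0 ∨ x1) ∧ ¬F) ∨ ¬(F ∧ (x0 ∨ x1)))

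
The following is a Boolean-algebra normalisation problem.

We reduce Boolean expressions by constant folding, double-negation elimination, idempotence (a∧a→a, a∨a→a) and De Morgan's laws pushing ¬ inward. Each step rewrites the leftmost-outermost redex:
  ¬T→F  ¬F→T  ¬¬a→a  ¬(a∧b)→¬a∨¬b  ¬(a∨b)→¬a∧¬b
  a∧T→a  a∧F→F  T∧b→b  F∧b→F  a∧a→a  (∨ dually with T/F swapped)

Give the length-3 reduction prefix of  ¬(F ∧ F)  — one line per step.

  start: ¬(F ∧ F)
  →1  ¬F ∨ ¬F
  →2  ¬F
  →3  T

Answer: after 3 steps: T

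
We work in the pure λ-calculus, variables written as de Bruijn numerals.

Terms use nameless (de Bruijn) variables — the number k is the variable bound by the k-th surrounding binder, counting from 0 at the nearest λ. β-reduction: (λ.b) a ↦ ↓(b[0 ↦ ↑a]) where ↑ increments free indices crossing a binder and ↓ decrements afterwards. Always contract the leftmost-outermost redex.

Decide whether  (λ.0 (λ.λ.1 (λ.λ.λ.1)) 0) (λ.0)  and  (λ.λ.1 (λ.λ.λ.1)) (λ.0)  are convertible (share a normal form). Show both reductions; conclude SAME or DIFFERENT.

Answer: SAME — A ⇓ λ.λ.λ.λ.1, B ⇓ λ.λ.λ.λ.1

Working:
Term A:
  start: (λ.0 (λ.λ.1 (λ.λ.λ.1)) 0) (λ.0)
  →1  (λ.0) (λ.λ.1 (λ.λ.λ.1)) (λ.0)
  →2  (λ.λ.1 (λ.λ.λ.1)) (λ.0)
  →3  λ.(λ.0) (λ.λ.λ.1)
  →4  λ.λ.λ.λ.1

Term B:
  start: (λ.λ.1 (λ.λ.λ.1)) (λ.0)
  →1  λ.(λ.0) (λ.λ.λ.1)
  →2  λ.λ.λ.λ.1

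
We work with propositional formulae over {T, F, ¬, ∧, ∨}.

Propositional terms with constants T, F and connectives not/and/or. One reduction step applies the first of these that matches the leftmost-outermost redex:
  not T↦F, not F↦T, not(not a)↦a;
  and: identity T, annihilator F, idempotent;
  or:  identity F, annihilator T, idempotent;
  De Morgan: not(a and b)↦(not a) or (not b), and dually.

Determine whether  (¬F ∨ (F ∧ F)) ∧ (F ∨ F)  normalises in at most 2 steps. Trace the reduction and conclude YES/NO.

  start: (¬F ∨ (F ∧ F)) ∧ (F ∨ F)
  [1] (T ∨ (F ∧ F)) ∧ (F ∨ F)
  [2] T ∧ (F ∨ F)

Answer: NO — after 2 steps the term is T ∧ (F ∨ F), not yet normal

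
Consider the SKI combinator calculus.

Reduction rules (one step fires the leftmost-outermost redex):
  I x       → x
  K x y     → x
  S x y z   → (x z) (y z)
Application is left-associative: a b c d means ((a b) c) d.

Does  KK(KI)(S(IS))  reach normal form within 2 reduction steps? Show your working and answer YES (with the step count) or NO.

Answer: YES — reaches normal form K(SS) in 2 ≤ 2 steps

Working:
  start: KK(KI)(S(IS))
  →1  K(S(IS))
  →2  K(SS)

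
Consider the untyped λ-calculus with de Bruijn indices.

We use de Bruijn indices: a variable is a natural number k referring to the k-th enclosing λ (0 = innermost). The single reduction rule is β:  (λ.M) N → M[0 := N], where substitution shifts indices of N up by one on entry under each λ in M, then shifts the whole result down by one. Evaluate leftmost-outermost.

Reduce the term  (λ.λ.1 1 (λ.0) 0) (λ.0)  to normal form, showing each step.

  start: (λ.λ.1 1 (λ.0) 0) (λ.0)
  step 1: λ.(λ.0) (λ.0) (λ.0) 0
  step 2: λ.(λ.0) (λ.0) 0
  step 3: λ.(λ.0) 0
  step 4: λ.0

Answer: normal form = λ.0  (in 4 steps)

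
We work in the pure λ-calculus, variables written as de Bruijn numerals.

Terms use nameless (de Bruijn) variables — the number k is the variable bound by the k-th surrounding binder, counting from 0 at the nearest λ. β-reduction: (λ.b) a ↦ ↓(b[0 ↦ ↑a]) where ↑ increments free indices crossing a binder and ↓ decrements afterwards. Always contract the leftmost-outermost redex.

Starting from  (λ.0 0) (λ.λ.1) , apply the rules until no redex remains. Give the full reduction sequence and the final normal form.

Answer: normal form = λ.λ.λ.1  (in 2 steps)

Reduction:
  start: (λ.0 0) (λ.λ.1)
  step 1: (λ.λ.1) (λ.λ.1)
  step 2: λ.λ.λ.1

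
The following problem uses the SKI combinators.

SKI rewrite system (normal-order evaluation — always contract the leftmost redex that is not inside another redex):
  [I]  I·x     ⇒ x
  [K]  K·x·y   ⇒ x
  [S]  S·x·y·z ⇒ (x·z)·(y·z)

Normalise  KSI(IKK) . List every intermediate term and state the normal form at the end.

  start: KSI(IKK)
  →1  S(IKK)
  →2  S(KK)

Answer: normal form = S(KK)  (in 2 steps)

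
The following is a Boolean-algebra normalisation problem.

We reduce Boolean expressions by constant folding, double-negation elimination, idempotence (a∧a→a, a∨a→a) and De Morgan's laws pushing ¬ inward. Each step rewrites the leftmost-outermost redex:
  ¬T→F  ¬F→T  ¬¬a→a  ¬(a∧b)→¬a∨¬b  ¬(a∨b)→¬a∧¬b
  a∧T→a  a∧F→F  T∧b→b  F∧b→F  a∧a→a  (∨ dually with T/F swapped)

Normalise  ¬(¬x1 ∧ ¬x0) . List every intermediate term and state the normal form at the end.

  start: ¬(¬x1 ∧ ¬x0)
  →1  ¬¬x1 ∨ ¬¬x0
  →2  x1 ∨ ¬¬x0
  →3  x1 ∨ x0

Answer: normal form = x1 ∨ x0  (in 3 steps)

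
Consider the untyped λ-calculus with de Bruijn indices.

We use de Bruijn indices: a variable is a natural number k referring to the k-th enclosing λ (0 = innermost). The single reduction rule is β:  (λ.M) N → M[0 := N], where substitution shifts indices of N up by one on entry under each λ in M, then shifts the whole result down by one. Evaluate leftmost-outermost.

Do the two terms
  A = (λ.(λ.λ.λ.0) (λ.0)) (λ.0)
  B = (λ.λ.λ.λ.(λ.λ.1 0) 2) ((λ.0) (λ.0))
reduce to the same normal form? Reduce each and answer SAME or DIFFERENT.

Answer: DIFFERENT — A ⇓ λ.λ.0, B ⇓ λ.λ.λ.λ.3 0

Working:
Term A:
  start: (λ.(λ.λ.λ.0) (λ.0)) (λ.0)
  [1] (λ.λ.λ.0) (λ.0)
  [2] λ.λ.0

Term B:
  start: (λ.λ.λ.λ.(λ.λ.1 0) 2) ((λ.0) (λ.0))
  [1] λ.λ.λ.(λ.λ.1 0) 2
  [2] λ.λ.λ.λ.3 0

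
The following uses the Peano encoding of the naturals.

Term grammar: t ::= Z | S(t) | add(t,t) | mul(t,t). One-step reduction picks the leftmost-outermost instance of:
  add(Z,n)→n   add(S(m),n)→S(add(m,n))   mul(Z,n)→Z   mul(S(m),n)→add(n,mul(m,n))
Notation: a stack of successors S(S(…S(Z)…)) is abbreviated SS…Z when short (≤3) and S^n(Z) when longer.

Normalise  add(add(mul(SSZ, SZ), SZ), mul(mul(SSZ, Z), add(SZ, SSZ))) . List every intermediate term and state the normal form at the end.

  start: add(add(mul(SSZ, SZ), SZ), mul(mul(SSZ, Z), add(SZ, SSZ)))
  step 1: add(add(add(SZ, mul(SZ, SZ)), SZ), mul(mul(SSZ, Z), add(SZ, SSZ)))
  step 2: add(add(S(add(Z, mul(SZ, SZ))), SZ), mul(mul(SSZ, Z), add(SZ, SSZ)))
  step 3: add(S(add(add(Z, mul(SZ, SZ)), SZ)), mul(mul(SSZ, Z), add(SZ, SSZ)))
  step 4: S(add(add(add(Z, mul(SZ, SZ)), SZ), mul(mul(SSZ, Z), add(SZ, SSZ))))
  step 5: S(add(add(mul(SZ, SZ), SZ), mul(mul(SSZ, Z), add(SZ, SSZ))))
  step 6: S(add(add(add(SZ, mul(Z, SZ)), SZ), mul(mul(SSZ, Z), add(SZ, SSZ))))
  step 7: S(add(add(S(add(Z, mul(Z, SZ))), SZ), mul(mul(SSZ, Z), add(SZ, SSZ))))
  step 8: S(add(S(add(add(Z, mul(Z, SZ)), SZ)), mul(mul(SSZ, Z), add(SZ, SSZ))))
  step 9: S(S(add(add(add(Z, mul(Z, SZ)), SZ), mul(mul(SSZ, Z), add(SZ, SSZ)))))
  step 10: S(S(add(add(mul(Z, SZ), SZ), mul(mul(SSZ, Z), add(SZ, SSZ)))))
  step 11: S(S(add(add(Z, SZ), mul(mul(SSZ, Z), add(SZ, SSZ)))))
  step 12: S(S(add(SZ, mul(mul(SSZ, Z), add(SZ, SSZ)))))
  step 13: S(S(S(add(Z, mul(mul(SSZ, Z), add(SZ, SSZ))))))
  step 14: S(S(S(mul(mul(SSZ, Z), add(SZ, SSZ)))))
  step 15: S(S(S(mul(add(Z, mul(SZ, Z)), add(SZ, SSZ)))))
  step 16: S(S(S(mul(mul(SZ, Z), add(SZ, SSZ)))))
  step 17: S(S(S(mul(add(Z, mul(Z, Z)), add(SZ, SSZ)))))
  step 18: S(S(S(mul(mul(Z, Z), add(SZ, SSZ)))))
  step 19: S(S(S(mul(Z, add(SZ, SSZ)))))
  step 20: SSSZ

Answer: normal form = SSSZ  (in 20 steps)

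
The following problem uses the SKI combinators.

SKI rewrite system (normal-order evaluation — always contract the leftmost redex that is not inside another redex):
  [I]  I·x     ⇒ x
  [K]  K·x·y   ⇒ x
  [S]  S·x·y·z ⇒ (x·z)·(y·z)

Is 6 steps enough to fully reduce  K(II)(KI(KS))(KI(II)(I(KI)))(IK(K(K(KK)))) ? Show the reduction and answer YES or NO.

  start: K(II)(KI(KS))(KI(II)(I(KI)))(IK(K(K(KK))))
  [1] II(KI(II)(I(KI)))(IK(K(K(KK))))
  [2] I(KI(II)(I(KI)))(IK(K(K(KK))))
  [3] KI(II)(I(KI))(IK(K(K(KK))))
  [4] I(I(KI))(IK(K(K(KK))))
  [5] I(KI)(IK(K(K(KK))))
  [6] KI(IK(K(K(KK))))

Answer: NO — after 6 steps the term is KI(IK(K(K(KK)))), not yet normal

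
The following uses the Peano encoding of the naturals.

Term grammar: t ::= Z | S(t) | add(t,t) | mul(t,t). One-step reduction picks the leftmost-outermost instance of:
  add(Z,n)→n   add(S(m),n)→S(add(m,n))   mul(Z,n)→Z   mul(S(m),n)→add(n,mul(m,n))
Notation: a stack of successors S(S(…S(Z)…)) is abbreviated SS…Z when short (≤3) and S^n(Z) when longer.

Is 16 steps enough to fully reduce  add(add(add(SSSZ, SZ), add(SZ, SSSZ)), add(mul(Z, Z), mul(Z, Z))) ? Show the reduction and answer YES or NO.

Answer: NO — after 16 steps the term is S(S(S(S(S(add(SSSZ, add(mul(Z, Z), mul(Z, Z)))))))), not yet normal

Reduction:
  start: add(add(add(SSSZ, SZ), add(SZ, SSSZ)), add(mul(Z, Z), mul(Z, Z)))
  [1] add(add(S(add(SSZ, SZ)), add(SZ, SSSZ)), add(mul(Z, Z), mul(Z, Z)))
  [2] add(S(add(add(SSZ, SZ), add(SZ, SSSZ))), add(mul(Z, Z), mul(Z, Z)))
  [3] S(add(add(add(SSZ, SZ), add(SZ, SSSZ)), add(mul(Z, Z), mul(Z, Z))))
  [4] S(add(add(S(add(SZ, SZ)), add(SZ, SSSZ)), add(mul(Z, Z), mul(Z, Z))))
  [5] S(add(S(add(add(SZ, SZ), add(SZ, SSSZ))), add(mul(Z, Z), mul(Z, Z))))
  [6] S(S(add(add(add(SZ, SZ), add(SZ, SSSZ)), add(mul(Z, Z), mul(Z, Z)))))
  [7] S(S(add(add(S(add(Z, SZ)), add(SZ, SSSZ)), add(mul(Z, Z), mul(Z, Z)))))
  [8] S(S(add(S(add(add(Z, SZ), add(SZ, SSSZ))), add(mul(Z, Z), mul(Z, Z)))))
  [9] S(S(S(add(add(add(Z, SZ), add(SZ, SSSZ)), add(mul(Z, Z), mul(Z, Z))))))
  [10] S(S(S(add(add(SZ, add(SZ, SSSZ)), add(mul(Z, Z), mul(Z, Z))))))
  [11] S(S(S(add(S(add(Z, add(SZ, SSSZ))), add(mul(Z, Z), mul(Z, Z))))))
  [12] S(S(S(S(add(add(Z, add(SZ, SSSZ)), add(mul(Z, Z), mul(Z, Z)))))))
  [13] S(S(S(S(add(add(SZ, SSSZ), add(mul(Z, Z), mul(Z, Z)))))))
  [14] S(S(S(S(add(S(add(Z, SSSZ)), add(mul(Z, Z), mul(Z, Z)))))))
  [15] S(S(S(S(S(add(add(Z, SSSZ), add(mul(Z, Z), mul(Z, Z))))))))
  [16] S(S(S(S(S(add(SSSZ, add(mul(Z, Z), mul(Z, Z))))))))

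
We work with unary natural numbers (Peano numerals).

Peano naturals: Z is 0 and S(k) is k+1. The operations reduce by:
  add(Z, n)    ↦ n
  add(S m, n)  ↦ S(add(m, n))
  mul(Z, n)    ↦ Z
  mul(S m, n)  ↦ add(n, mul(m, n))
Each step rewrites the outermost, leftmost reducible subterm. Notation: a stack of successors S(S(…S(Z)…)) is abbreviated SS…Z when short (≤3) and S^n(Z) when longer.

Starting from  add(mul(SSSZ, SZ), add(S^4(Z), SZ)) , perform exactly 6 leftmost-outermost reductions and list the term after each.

  start: add(mul(SSSZ, SZ), add(S^4(Z), SZ))
  [1] add(add(SZ, mul(SSZ, SZ)), add(S^4(Z), SZ))
  [2] add(S(add(Z, mul(SSZ, SZ))), add(S^4(Z), SZ))
  [3] S(add(add(Z, mul(SSZ, SZ)), add(S^4(Z), SZ)))
  [4] S(add(mul(SSZ, SZ), add(S^4(Z), SZ)))
  [5] S(add(add(SZ, mul(SZ, SZ)), add(S^4(Z), SZ)))
  [6] S(add(S(add(Z, mul(SZ, SZ))), add(S^4(Z), SZ)))

Answer: after 6 steps: S(add(S(add(Z, mul(SZ, SZ))), add(S^4(Z), SZ)))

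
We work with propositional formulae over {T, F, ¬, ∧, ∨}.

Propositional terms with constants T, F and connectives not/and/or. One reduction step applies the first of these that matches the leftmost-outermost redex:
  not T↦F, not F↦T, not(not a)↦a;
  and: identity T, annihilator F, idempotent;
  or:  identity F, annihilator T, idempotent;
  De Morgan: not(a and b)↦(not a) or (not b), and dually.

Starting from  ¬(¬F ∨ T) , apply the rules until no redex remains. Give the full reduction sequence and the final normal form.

Answer: normal form = F  (in 3 steps)

Working:
  start: ¬(¬F ∨ T)
  [1] ¬¬F ∧ ¬T
  [2] F ∧ ¬T
  [3] F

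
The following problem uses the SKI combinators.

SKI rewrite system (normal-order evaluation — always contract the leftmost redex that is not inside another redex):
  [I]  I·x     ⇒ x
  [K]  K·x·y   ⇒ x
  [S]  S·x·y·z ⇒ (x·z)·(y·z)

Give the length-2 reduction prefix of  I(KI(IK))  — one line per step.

  start: I(KI(IK))
  [1] KI(IK)
  [2] I

Answer: after 2 steps: I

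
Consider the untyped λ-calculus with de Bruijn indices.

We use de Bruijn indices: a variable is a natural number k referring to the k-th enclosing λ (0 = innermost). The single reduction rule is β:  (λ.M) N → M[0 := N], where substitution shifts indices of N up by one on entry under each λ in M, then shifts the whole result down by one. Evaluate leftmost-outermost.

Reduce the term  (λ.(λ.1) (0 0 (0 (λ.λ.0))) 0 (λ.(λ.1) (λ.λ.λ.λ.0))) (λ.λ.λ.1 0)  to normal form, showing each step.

Answer: normal form = λ.0  (in 6 steps)

Derivation:
  start: (λ.(λ.1) (0 0 (0 (λ.λ.0))) 0 (λ.(λ.1) (λ.λ.λ.λ.0))) (λ.λ.λ.1 0)
  [1] (λ.λ.λ.λ.1 0) ((λ.λ.λ.1 0) (λ.λ.λ.1 0) ((λ.λ.λ.1 0) (λ.λ.0))) (λ.λ.λ.1 0) (λ.(λ.1) (λ.λ.λ.λ.0))
  [2] (λ.λ.λ.1 0) (λ.λ.λ.1 0) (λ.(λ.1) (λ.λ.λ.λ.0))
  [3] (λ.λ.1 0) (λ.(λ.1) (λ.λ.λ.λ.0))
  [4] λ.(λ.(λ.1) (λ.λ.λ.λ.0)) 0
  [5] λ.(λ.1) (λ.λ.λ.λ.0)
  [6] λ.0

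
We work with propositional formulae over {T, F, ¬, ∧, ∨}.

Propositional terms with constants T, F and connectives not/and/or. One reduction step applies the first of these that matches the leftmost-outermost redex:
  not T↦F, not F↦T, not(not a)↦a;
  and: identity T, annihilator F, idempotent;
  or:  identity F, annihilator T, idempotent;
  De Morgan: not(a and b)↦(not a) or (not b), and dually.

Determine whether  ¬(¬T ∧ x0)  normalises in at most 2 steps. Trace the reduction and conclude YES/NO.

Answer: NO — after 2 steps the term is T ∨ ¬x0, not yet normal

Reduction:
  start: ¬(¬T ∧ x0)
  step 1: ¬¬T ∨ ¬x0
  step 2: T ∨ ¬x0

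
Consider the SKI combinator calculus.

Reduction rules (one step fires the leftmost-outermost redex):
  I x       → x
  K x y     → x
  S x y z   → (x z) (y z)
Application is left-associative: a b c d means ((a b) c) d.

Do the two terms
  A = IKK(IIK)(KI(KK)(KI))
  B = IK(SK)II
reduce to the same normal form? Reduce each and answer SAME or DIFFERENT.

Answer: DIFFERENT — A ⇓ K(KI), B ⇓ SKI

Reduction:
Term A:
  start: IKK(IIK)(KI(KK)(KI))
  →1  KK(IIK)(KI(KK)(KI))
  →2  K(KI(KK)(KI))
  →3  K(I(KI))
  →4  K(KI)

Term B:
  start: IK(SK)II
  →1  K(SK)II
  →2  SKI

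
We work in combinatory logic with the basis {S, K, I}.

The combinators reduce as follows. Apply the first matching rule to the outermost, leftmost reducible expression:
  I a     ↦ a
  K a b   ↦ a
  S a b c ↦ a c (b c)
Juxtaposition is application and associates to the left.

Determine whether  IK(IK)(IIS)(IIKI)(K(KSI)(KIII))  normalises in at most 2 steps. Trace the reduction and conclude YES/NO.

  start: IK(IK)(IIS)(IIKI)(K(KSI)(KIII))
  step 1: K(IK)(IIS)(IIKI)(K(KSI)(KIII))
  step 2: IK(IIKI)(K(KSI)(KIII))

Answer: NO — after 2 steps the term is IK(IIKI)(K(KSI)(KIII)), not yet normal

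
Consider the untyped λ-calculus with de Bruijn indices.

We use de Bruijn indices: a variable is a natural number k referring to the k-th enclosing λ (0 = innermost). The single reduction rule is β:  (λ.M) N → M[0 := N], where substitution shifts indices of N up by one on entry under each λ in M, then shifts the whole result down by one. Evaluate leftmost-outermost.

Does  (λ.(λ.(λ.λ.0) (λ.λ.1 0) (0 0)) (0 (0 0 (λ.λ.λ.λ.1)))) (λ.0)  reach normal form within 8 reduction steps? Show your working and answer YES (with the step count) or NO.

Answer: YES — reaches normal form λ.λ.λ.1 in 8 ≤ 8 steps

Working:
  start: (λ.(λ.(λ.λ.0) (λ.λ.1 0) (0 0)) (0 (0 0 (λ.λ.λ.λ.1)))) (λ.0)
  →1  (λ.(λ.λ.0) (λ.λ.1 0) (0 0)) ((λ.0) ((λ.0) (λ.0) (λ.λ.λ.λ.1)))
  →2  (λ.λ.0) (λ.λ.1 0) ((λ.0) ((λ.0) (λ.0) (λ.λ.λ.λ.1)) ((λ.0) ((λ.0) (λ.0) (λ.λ.λ.λ.1))))
  →3  (λ.0) ((λ.0) ((λ.0) (λ.0) (λ.λ.λ.λ.1)) ((λ.0) ((λ.0) (λ.0) (λ.λ.λ.λ.1))))
  →4  (λ.0) ((λ.0) (λ.0) (λ.λ.λ.λ.1)) ((λ.0) ((λ.0) (λ.0) (λ.λ.λ.λ.1)))
  →5  (λ.0) (λ.0) (λ.λ.λ.λ.1) ((λ.0) ((λ.0) (λ.0) (λ.λ.λ.λ.1)))
  →6  (λ.0) (λ.λ.λ.λ.1) ((λ.0) ((λ.0) (λ.0) (λ.λ.λ.λ.1)))
  →7  (λ.λ.λ.λ.1) ((λ.0) ((λ.0) (λ.0) (λ.λ.λ.λ.1)))
  →8  λ.λ.λ.1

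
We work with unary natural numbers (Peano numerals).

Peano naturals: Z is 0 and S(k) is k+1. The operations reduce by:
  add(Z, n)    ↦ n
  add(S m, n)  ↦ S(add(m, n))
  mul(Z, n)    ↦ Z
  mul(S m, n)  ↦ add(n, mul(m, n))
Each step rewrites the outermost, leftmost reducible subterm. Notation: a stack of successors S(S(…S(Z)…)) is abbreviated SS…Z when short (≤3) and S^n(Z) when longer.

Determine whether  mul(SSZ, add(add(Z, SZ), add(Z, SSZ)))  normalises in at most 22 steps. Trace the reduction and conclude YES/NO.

  start: mul(SSZ, add(add(Z, SZ), add(Z, SSZ)))
  [1] add(add(add(Z, SZ), add(Z, SSZ)), mul(SZ, add(add(Z, SZ), add(Z, SSZ))))
  [2] add(add(SZ, add(Z, SSZ)), mul(SZ, add(add(Z, SZ), add(Z, SSZ))))
  [3] add(S(add(Z, add(Z, SSZ))), mul(SZ, add(add(Z, SZ), add(Z, SSZ))))
  [4] S(add(add(Z, add(Z, SSZ)), mul(SZ, add(add(Z, SZ), add(Z, SSZ)))))
  [5] S(add(add(Z, SSZ), mul(SZ, add(add(Z, SZ), add(Z, SSZ)))))
  [6] S(add(SSZ, mul(SZ, add(add(Z, SZ), add(Z, SSZ)))))
  [7] S(S(add(SZ, mul(SZ, add(add(Z, SZ), add(Z, SSZ))))))
  [8] S(S(S(add(Z, mul(SZ, add(add(Z, SZ), add(Z, SSZ)))))))
  [9] S(S(S(mul(SZ, add(add(Z, SZ), add(Z, SSZ))))))
  [10] S(S(S(add(add(add(Z, SZ), add(Z, SSZ)), mul(Z, add(add(Z, SZ), add(Z, SSZ)))))))
  [11] S(S(S(add(add(SZ, add(Z, SSZ)), mul(Z, add(add(Z, SZ), add(Z, SSZ)))))))
  [12] S(S(S(add(S(add(Z, add(Z, SSZ))), mul(Z, add(add(Z, SZ), add(Z, SSZ)))))))
  [13] S(S(S(S(add(add(Z, add(Z, SSZ)), mul(Z, add(add(Z, SZ), add(Z, SSZ))))))))
  [14] S(S(S(S(add(add(Z, SSZ), mul(Z, add(add(Z, SZ), add(Z, SSZ))))))))
  [15] S(S(S(S(add(SSZ, mul(Z, add(add(Z, SZ), add(Z, SSZ))))))))
  [16] S(S(S(S(S(add(SZ, mul(Z, add(add(Z, SZ), add(Z, SSZ)))))))))
  [17] S(S(S(S(S(S(add(Z, mul(Z, add(add(Z, SZ), add(Z, SSZ))))))))))
  [18] S(S(S(S(S(S(mul(Z, add(add(Z, SZ), add(Z, SSZ)))))))))
  [19] S^6(Z)

Answer: YES — reaches normal form S^6(Z) in 19 ≤ 22 steps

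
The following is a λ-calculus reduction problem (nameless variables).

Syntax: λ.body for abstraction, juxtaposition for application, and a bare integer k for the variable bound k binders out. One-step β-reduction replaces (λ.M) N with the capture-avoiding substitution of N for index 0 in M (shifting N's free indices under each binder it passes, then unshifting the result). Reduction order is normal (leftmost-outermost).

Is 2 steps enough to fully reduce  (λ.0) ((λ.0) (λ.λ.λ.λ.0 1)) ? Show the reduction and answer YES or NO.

Answer: YES — reaches normal form λ.λ.λ.λ.0 1 in 2 ≤ 2 steps

Reduction:
  start: (λ.0) ((λ.0) (λ.λ.λ.λ.0 1))
  step 1: (λ.0) (λ.λ.λ.λ.0 1)
  step 2: λ.λ.λ.λ.0 1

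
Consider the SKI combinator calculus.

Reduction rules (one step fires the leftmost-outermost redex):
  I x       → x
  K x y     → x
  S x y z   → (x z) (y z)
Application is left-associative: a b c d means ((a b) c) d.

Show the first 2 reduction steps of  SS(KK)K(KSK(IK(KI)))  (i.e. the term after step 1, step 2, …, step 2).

Answer: after 2 steps: K(KSK(IK(KI)))(KKK(KSK(IK(KI))))

Derivation:
  start: SS(KK)K(KSK(IK(KI)))
  step 1: SK(KKK)(KSK(IK(KI)))
  step 2: K(KSK(IK(KI)))(KKK(KSK(IK(KI))))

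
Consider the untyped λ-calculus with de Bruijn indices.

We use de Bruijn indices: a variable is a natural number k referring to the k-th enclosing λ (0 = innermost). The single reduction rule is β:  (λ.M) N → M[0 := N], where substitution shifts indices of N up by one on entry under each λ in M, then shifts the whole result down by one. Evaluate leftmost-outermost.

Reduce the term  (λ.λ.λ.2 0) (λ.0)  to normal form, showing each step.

Answer: normal form = λ.λ.0  (in 2 steps)

Reduction:
  start: (λ.λ.λ.2 0) (λ.0)
  →1  λ.λ.(λ.0) 0
  →2  λ.λ.0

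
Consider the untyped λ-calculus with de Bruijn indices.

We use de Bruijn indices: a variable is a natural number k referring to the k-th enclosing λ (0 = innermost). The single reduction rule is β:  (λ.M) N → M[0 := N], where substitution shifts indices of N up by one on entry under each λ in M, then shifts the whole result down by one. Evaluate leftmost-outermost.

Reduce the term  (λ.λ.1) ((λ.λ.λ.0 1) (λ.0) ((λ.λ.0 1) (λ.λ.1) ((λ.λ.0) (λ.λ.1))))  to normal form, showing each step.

Answer: normal form = λ.λ.0 (λ.λ.1)  (in 7 steps)

Reduction:
  start: (λ.λ.1) ((λ.λ.λ.0 1) (λ.0) ((λ.λ.0 1) (λ.λ.1) ((λ.λ.0) (λ.λ.1))))
  [1] λ.(λ.λ.λ.0 1) (λ.0) ((λ.λ.0 1) (λ.λ.1) ((λ.λ.0) (λ.λ.1)))
  [2] λ.(λ.λ.0 1) ((λ.λ.0 1) (λ.λ.1) ((λ.λ.0) (λ.λ.1)))
  [3] λ.λ.0 ((λ.λ.0 1) (λ.λ.1) ((λ.λ.0) (λ.λ.1)))
  [4] λ.λ.0 ((λ.0 (λ.λ.1)) ((λ.λ.0) (λ.λ.1)))
  [5] λ.λ.0 ((λ.λ.0) (λ.λ.1) (λ.λ.1))
  [6] λ.λ.0 ((λ.0) (λ.λ.1))
  [7] λ.λ.0 (λ.λ.1)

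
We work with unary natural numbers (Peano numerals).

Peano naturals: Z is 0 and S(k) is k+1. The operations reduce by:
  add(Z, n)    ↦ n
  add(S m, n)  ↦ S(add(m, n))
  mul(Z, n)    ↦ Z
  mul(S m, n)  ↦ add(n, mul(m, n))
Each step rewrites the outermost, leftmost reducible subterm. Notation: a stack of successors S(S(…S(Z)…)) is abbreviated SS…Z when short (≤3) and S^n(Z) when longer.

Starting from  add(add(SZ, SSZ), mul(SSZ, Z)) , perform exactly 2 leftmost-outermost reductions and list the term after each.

  start: add(add(SZ, SSZ), mul(SSZ, Z))
  [1] add(S(add(Z, SSZ)), mul(SSZ, Z))
  [2] S(add(add(Z, SSZ), mul(SSZ, Z)))

Answer: after 2 steps: S(add(add(Z, SSZ), mul(SSZ, Z)))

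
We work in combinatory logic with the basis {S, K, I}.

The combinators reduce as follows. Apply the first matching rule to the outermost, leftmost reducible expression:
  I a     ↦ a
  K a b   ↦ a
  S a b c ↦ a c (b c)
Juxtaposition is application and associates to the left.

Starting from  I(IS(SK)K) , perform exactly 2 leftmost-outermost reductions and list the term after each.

Answer: after 2 steps: S(SK)K

Reduction:
  start: I(IS(SK)K)
  step 1: IS(SK)K
  step 2: S(SK)K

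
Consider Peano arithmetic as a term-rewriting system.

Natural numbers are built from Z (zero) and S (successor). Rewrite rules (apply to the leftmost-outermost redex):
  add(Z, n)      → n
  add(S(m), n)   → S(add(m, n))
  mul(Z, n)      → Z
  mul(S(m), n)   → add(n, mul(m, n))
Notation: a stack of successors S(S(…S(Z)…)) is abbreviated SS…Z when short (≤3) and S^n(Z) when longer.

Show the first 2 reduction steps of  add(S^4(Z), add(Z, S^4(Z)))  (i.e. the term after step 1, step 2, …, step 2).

  start: add(S^4(Z), add(Z, S^4(Z)))
  step 1: S(add(SSSZ, add(Z, S^4(Z))))
  step 2: S(S(add(SSZ, add(Z, S^4(Z)))))

Answer: after 2 steps: S(S(add(SSZ, add(Z, S^4(Z)))))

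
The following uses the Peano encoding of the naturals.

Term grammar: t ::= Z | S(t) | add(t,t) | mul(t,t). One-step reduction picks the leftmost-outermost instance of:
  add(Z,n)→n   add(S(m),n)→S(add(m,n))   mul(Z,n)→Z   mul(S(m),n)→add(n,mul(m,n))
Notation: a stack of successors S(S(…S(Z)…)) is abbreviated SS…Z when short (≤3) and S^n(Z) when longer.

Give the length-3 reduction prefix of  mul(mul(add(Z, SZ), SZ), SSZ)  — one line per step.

Answer: after 3 steps: mul(S(add(Z, mul(Z, SZ))), SSZ)

Working:
  start: mul(mul(add(Z, SZ), SZ), SSZ)
  [1] mul(mul(SZ, SZ), SSZ)
  [2] mul(add(SZ, mul(Z, SZ)), SSZ)
  [3] mul(S(add(Z, mul(Z, SZ))), SSZ)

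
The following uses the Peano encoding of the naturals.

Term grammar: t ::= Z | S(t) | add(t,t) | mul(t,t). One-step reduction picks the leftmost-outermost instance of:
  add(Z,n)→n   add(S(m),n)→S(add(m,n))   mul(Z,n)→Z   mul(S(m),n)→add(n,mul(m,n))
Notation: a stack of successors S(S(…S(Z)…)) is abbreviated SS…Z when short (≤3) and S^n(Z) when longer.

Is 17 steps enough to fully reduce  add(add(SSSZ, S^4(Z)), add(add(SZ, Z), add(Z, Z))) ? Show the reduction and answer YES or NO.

Answer: YES — reaches normal form S^8(Z) in 17 ≤ 17 steps

Derivation:
  start: add(add(SSSZ, S^4(Z)), add(add(SZ, Z), add(Z, Z)))
  step 1: add(S(add(SSZ, S^4(Z))), add(add(SZ, Z), add(Z, Z)))
  step 2: S(add(add(SSZ, S^4(Z)), add(add(SZ, Z), add(Z, Z))))
  step 3: S(add(S(add(SZ, S^4(Z))), add(add(SZ, Z), add(Z, Z))))
  step 4: S(S(add(add(SZ, S^4(Z)), add(add(SZ, Z), add(Z, Z)))))
  step 5: S(S(add(S(add(Z, S^4(Z))), add(add(SZ, Z), add(Z, Z)))))
  step 6: S(S(S(add(add(Z, S^4(Z)), add(add(SZ, Z), add(Z, Z))))))
  step 7: S(S(S(add(S^4(Z), add(add(SZ, Z), add(Z, Z))))))
  step 8: S(S(S(S(add(SSSZ, add(add(SZ, Z), add(Z, Z)))))))
  step 9: S(S(S(S(S(add(SSZ, add(add(SZ, Z), add(Z, Z))))))))
  step 10: S(S(S(S(S(S(add(SZ, add(add(SZ, Z), add(Z, Z)))))))))
  step 11: S(S(S(S(S(S(S(add(Z, add(add(SZ, Z), add(Z, Z))))))))))
  step 12: S(S(S(S(S(S(S(add(add(SZ, Z), add(Z, Z)))))))))
  step 13: S(S(S(S(S(S(S(add(S(add(Z, Z)), add(Z, Z)))))))))
  step 14: S(S(S(S(S(S(S(S(add(add(Z, Z), add(Z, Z))))))))))
  step 15: S(S(S(S(S(S(S(S(add(Z, add(Z, Z))))))))))
  step 16: S(S(S(S(S(S(S(S(add(Z, Z)))))))))
  step 17: S^8(Z)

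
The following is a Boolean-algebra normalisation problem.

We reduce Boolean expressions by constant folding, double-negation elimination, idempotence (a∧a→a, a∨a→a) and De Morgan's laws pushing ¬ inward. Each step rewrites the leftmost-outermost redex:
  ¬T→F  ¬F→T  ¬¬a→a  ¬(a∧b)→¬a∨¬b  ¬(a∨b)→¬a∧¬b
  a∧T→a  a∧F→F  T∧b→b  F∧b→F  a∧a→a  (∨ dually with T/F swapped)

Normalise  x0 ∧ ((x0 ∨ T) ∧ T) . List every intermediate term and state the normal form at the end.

Answer: normal form = x0  (in 3 steps)

Derivation:
  start: x0 ∧ ((x0 ∨ T) ∧ T)
  →1  x0 ∧ (x0 ∨ T)
  →2  x0 ∧ T
  →3  x0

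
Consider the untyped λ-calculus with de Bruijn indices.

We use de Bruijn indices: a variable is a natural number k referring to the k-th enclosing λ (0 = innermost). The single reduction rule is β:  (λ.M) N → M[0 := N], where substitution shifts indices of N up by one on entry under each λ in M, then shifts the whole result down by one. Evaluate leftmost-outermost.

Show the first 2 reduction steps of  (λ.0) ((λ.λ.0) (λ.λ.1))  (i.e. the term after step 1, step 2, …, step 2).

  start: (λ.0) ((λ.λ.0) (λ.λ.1))
  [1] (λ.λ.0) (λ.λ.1)
  [2] λ.0

Answer: after 2 steps: λ.0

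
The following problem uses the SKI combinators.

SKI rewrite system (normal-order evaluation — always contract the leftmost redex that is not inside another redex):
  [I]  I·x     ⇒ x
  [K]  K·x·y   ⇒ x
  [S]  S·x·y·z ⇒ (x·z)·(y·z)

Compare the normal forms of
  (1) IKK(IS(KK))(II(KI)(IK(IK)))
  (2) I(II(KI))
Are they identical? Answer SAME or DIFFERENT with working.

Term A:
  start: IKK(IS(KK))(II(KI)(IK(IK)))
  step 1: KK(IS(KK))(II(KI)(IK(IK)))
  step 2: K(II(KI)(IK(IK)))
  step 3: K(I(KI)(IK(IK)))
  step 4: K(KI(IK(IK)))
  step 5: KI

Term B:
  start: I(II(KI))
  step 1: II(KI)
  step 2: I(KI)
  step 3: KI

Answer: SAME — A ⇓ KI, B ⇓ KI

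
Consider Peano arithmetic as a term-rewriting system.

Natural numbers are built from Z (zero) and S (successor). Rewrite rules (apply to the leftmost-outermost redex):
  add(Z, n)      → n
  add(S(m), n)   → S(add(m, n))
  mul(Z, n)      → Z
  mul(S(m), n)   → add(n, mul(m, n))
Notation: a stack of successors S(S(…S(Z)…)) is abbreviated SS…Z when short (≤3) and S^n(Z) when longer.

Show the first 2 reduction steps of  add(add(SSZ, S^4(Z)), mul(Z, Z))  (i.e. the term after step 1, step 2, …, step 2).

  start: add(add(SSZ, S^4(Z)), mul(Z, Z))
  step 1: add(S(add(SZ, S^4(Z))), mul(Z, Z))
  step 2: S(add(add(SZ, S^4(Z)), mul(Z, Z)))

Answer: after 2 steps: S(add(add(SZ, S^4(Z)), mul(Z, Z)))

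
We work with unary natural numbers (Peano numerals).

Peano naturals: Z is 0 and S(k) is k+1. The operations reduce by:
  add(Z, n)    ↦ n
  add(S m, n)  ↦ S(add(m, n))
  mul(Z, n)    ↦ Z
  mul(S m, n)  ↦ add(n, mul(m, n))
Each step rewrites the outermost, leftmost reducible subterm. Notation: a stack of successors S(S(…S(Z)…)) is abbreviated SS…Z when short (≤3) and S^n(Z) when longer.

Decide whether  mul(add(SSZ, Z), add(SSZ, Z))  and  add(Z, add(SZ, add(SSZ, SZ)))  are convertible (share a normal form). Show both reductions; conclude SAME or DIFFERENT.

Term A:
  start: mul(add(SSZ, Z), add(SSZ, Z))
  →1  mul(S(add(SZ, Z)), add(SSZ, Z))
  →2  add(add(SSZ, Z), mul(add(SZ, Z), add(SSZ, Z)))
  →3  add(S(add(SZ, Z)), mul(add(SZ, Z), add(SSZ, Z)))
  →4  S(add(add(SZ, Z), mul(add(SZ, Z), add(SSZ, Z))))
  →5  S(add(S(add(Z, Z)), mul(add(SZ, Z), add(SSZ, Z))))
  →6  S(S(add(add(Z, Z), mul(add(SZ, Z), add(SSZ, Z)))))
  →7  S(S(add(Z, mul(add(SZ, Z), add(SSZ, Z)))))
  →8  S(S(mul(add(SZ, Z), add(SSZ, Z))))
  →9  S(S(mul(S(add(Z, Z)), add(SSZ, Z))))
  →10  S(S(add(add(SSZ, Z), mul(add(Z, Z), add(SSZ, Z)))))
  →11  S(S(add(S(add(SZ, Z)), mul(add(Z, Z), add(SSZ, Z)))))
  →12  S(S(S(add(add(SZ, Z), mul(add(Z, Z), add(SSZ, Z))))))
  →13  S(S(S(add(S(add(Z, Z)), mul(add(Z, Z), add(SSZ, Z))))))
  →14  S(S(S(S(add(add(Z, Z), mul(add(Z, Z), add(SSZ, Z)))))))
  →15  S(S(S(S(add(Z, mul(add(Z, Z), add(SSZ, Z)))))))
  →16  S(S(S(S(mul(add(Z, Z), add(SSZ, Z))))))
  →17  S(S(S(S(mul(Z, add(SSZ, Z))))))
  →18  S^4(Z)

Term B:
  start: add(Z, add(SZ, add(SSZ, SZ)))
  →1  add(SZ, add(SSZ, SZ))
  →2  S(add(Z, add(SSZ, SZ)))
  →3  S(add(SSZ, SZ))
  →4  S(S(add(SZ, SZ)))
  →5  S(S(S(add(Z, SZ))))
  →6  S^4(Z)

Answer: SAME — A ⇓ S^4(Z), B ⇓ S^4(Z)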